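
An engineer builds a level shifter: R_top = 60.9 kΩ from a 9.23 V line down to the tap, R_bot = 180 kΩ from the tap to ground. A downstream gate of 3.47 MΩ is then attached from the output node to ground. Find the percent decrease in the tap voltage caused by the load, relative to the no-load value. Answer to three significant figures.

The divider's output (Thévenin) resistance is R_top‖R_bot = 45.50 kΩ.
Fractional drop under load = R_th/(R_th + R_L) = 45.50 / (45.50 + 3470) = 0.01294.
So the output falls by 1.29 %.

1.29 %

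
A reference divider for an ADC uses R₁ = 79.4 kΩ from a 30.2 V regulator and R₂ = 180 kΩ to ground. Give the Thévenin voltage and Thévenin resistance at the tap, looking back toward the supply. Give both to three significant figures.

V_th is the open-circuit tap voltage: 30.2 × 180/(79.4 + 180) = 21.0 V.
With the supply zeroed, R₁ and R₂ appear in parallel from the tap: R_th = R₁‖R₂ = (79.4 × 180)/259.4 = 55.1 kΩ.

V_th = 21.0 V, R_th = 55.1 kΩ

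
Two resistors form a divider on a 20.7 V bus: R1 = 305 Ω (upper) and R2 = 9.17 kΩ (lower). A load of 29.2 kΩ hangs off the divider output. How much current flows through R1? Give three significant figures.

R2‖R_L = 6978 Ω, so the source sees R1 + R2‖R_L = 7283 Ω.
I = 20.7 V / 7283 Ω = 2.84 mA.

I ≈ 2.84 mA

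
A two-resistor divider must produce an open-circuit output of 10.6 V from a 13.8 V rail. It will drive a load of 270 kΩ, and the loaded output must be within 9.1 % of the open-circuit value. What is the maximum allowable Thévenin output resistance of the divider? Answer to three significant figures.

Loading drop = R_th/(R_th + R_L) ≤ 0.0910, so R_th ≤ R_L · ε/(1−ε) = 270 kΩ × 0.0910/0.9090 = 27.0 kΩ.
(Any R1, R2 with R2/(R1+R2) = 0.768 and R1‖R2 ≤ 27.0 kΩ will meet the spec.)

R_th ≤ 27.0 kΩ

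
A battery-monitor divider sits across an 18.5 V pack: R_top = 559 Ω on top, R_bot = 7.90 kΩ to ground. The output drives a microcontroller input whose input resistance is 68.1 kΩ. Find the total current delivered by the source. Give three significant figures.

R_bot‖R_L = 7079 Ω, so the source sees R_top + R_bot‖R_L = 7638 Ω.
I = 18.5 V / 7638 Ω = 2.42 mA.

I ≈ 2.42 mA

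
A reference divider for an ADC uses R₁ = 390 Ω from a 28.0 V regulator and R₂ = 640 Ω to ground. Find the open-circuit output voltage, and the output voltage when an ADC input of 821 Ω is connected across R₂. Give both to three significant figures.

Unloaded: 17.4 V; loaded: 13.4 V

Open-circuit: V = 28.0 × 640/(390 + 640) = 17.4 V.
With the load, R₂ becomes R₂‖R_L = 359.6 Ω, so V = 28.0 × 359.6/749.6 = 13.4 V.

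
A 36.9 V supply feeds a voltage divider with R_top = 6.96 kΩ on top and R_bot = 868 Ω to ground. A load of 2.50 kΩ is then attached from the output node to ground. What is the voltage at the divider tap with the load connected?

V_out ≈ 3.13 V

The load sits in parallel with R_bot: R_bot‖R_L = (868 × 2500) / (868 + 2500) = 644.3 Ω.
V_out = 36.9 × 644.3 / (6960 + 644.3) = 36.9 × 644.3/7604 = 3.13 V.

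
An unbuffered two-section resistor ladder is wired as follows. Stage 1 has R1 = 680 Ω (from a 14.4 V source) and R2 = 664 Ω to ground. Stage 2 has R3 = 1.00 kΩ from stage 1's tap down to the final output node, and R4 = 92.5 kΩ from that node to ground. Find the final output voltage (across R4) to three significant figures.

Stage 2 presents R3+R4 = 93500 Ω as a load on stage 1's tap.
Stage 1's lower leg becomes R2‖(R3+R4) = 659.3 Ω, so V_mid = 14.4 × 659.3/1339 = 7.089 V.
Stage 2 is itself unloaded: V_out = V_mid × R4/(R3+R4) = 7.089 × 92500/93500 = 7.01 V.

V_out ≈ 7.01 V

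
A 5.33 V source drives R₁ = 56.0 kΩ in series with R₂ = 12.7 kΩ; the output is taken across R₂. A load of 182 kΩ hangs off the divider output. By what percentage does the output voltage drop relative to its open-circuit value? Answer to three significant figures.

5.38 %

The divider's output (Thévenin) resistance is R₁‖R₂ = 10.35 kΩ.
Fractional drop under load = R_th/(R_th + R_L) = 10.35 / (10.35 + 182) = 0.05382.
So the output falls by 5.38 %.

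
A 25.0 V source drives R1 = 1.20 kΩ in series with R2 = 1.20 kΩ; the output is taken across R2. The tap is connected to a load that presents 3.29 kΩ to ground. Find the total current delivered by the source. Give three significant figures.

R2‖R_L = 0.8793 kΩ, so the source sees R1 + R2‖R_L = 2.079 kΩ.
I = 25.0 V / 2.079 kΩ = 12.0 mA.

I ≈ 12.0 mA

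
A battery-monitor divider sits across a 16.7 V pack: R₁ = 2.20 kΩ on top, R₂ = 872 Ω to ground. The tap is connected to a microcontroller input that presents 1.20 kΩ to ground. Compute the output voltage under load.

The load sits in parallel with R₂: R₂‖R_L = (872 × 1200) / (872 + 1200) = 505.0 Ω.
V_out = 16.7 × 505.0 / (2200 + 505.0) = 16.7 × 505.0/2705 = 3.12 V.

V_out ≈ 3.12 V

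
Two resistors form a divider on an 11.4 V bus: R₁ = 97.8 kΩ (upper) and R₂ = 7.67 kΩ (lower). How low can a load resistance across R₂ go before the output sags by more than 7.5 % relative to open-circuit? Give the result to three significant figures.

Output resistance R_th = R₁‖R₂ = (97.8 × 7.67)/105.5 = 7.112 kΩ.
The fractional drop is R_th/(R_th + R_L); requiring this ≤ 0.0750 gives R_L ≥ R_th(1/0.0750 − 1) = 7.112 × 12.33 = 87.7 kΩ.

R_L(min) ≈ 87.7 kΩ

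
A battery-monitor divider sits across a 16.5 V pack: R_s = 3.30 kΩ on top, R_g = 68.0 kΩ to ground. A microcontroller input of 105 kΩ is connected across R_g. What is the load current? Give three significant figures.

I_L ≈ 0.146 mA

R_g‖R_L = 41.27 kΩ; V_out = 16.5 × 41.27/44.57 = 15.28 V.
I_L = V_out / R_L = 15.28 / 105 kΩ = 0.146 mA.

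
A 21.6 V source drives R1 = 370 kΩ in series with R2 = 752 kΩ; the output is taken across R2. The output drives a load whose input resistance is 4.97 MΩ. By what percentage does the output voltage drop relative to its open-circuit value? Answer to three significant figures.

The divider's output (Thévenin) resistance is R1‖R2 = 248.0 kΩ.
Fractional drop under load = R_th/(R_th + R_L) = 248.0 / (248.0 + 4970) = 0.04753.
So the output falls by 4.75 %.

4.75 %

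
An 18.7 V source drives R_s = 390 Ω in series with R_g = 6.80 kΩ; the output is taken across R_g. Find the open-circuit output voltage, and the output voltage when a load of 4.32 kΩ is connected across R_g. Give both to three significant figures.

Open-circuit: V = 18.7 × 6800/(390 + 6800) = 17.7 V.
With the load, R_g becomes R_g‖R_L = 2642 Ω, so V = 18.7 × 2642/3032 = 16.3 V.

Unloaded: 17.7 V; loaded: 16.3 V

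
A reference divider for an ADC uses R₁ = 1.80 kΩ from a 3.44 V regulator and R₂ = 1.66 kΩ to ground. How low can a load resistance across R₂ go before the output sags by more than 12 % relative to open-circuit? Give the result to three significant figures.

R_L(min) ≈ 6.33 kΩ

Output resistance R_th = R₁‖R₂ = (1800 × 1660)/3460 = 863.6 Ω.
The fractional drop is R_th/(R_th + R_L); requiring this ≤ 0.120 gives R_L ≥ R_th(1/0.120 − 1) = 863.6 × 7.333 = 6.33 kΩ.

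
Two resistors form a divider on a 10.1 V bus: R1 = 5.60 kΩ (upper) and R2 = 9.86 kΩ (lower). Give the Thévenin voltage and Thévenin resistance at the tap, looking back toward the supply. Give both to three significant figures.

V_th = 6.44 V, R_th = 3.57 kΩ

V_th is the open-circuit tap voltage: 10.1 × 9.86/(5.60 + 9.86) = 6.44 V.
With the supply zeroed, R1 and R2 appear in parallel from the tap: R_th = R1‖R2 = (5.60 × 9.86)/15.46 = 3.57 kΩ.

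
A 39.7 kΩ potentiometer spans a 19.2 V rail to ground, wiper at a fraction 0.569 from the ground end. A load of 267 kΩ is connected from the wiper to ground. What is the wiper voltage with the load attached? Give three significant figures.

The wiper splits the pot into (1−α)R = 17.11 kΩ above and αR = 22.59 kΩ below.
Lower section ‖ load = 20.83 kΩ.
V_wiper = 19.2 × 20.83/(17.11 + 20.83) = 10.5 V.

V ≈ 10.5 V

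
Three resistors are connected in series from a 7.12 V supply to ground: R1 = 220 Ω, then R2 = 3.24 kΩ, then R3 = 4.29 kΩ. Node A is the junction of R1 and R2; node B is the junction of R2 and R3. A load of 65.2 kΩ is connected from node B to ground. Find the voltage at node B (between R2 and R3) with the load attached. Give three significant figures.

At node B, R3 is in parallel with the load: R3‖R_L = 4025 Ω.
Below node A the resistance is R2 + (R3‖R_L) = 7265 Ω, so V_A = 7.12 × 7265/7485 = 6.911 V.
Then V_B = V_A × (R3‖R_L)/(R2 + R3‖R_L) = 6.911 × 4025/7265 = 3.83 V.

V ≈ 3.83 V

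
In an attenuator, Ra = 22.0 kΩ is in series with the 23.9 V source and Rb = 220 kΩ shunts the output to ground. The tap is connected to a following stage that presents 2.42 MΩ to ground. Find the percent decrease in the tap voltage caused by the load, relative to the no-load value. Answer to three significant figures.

The divider's output (Thévenin) resistance is Ra‖Rb = 20.00 kΩ.
Fractional drop under load = R_th/(R_th + R_L) = 20.00 / (20.00 + 2420) = 0.008197.
So the output falls by 0.820 %.

0.820 %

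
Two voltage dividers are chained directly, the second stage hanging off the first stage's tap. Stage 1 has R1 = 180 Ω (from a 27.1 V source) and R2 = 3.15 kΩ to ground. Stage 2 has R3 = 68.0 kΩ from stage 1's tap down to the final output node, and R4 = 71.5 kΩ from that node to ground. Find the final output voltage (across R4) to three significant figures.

V_out ≈ 13.1 V

Stage 2 presents R3+R4 = 139500 Ω as a load on stage 1's tap.
Stage 1's lower leg becomes R2‖(R3+R4) = 3080 Ω, so V_mid = 27.1 × 3080/3260 = 25.60 V.
Stage 2 is itself unloaded: V_out = V_mid × R4/(R3+R4) = 25.60 × 71500/139500 = 13.1 V.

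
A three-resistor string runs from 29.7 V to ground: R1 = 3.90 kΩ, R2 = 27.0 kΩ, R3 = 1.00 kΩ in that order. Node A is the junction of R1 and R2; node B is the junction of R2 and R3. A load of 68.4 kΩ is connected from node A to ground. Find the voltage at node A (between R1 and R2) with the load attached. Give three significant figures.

V ≈ 24.8 V

Below node A the series string R2+R3 = 28.00 kΩ sits in parallel with the 68.4 kΩ load: 19.87 kΩ.
V_A = 29.7 × 19.87/(3.90 + 19.87) = 24.8 V.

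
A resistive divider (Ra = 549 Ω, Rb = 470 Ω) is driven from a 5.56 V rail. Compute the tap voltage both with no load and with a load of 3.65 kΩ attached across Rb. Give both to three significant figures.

Unloaded: 2.56 V; loaded: 2.40 V

Open-circuit: V = 5.56 × 470/(549 + 470) = 2.56 V.
With the load, Rb becomes Rb‖R_L = 416.4 Ω, so V = 5.56 × 416.4/965.4 = 2.40 V.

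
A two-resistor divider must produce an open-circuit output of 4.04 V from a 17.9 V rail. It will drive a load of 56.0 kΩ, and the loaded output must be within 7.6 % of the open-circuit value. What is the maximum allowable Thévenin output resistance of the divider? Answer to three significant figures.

Loading drop = R_th/(R_th + R_L) ≤ 0.0760, so R_th ≤ R_L · ε/(1−ε) = 56.0 kΩ × 0.0760/0.9240 = 4.61 kΩ.
(Any R1, R2 with R2/(R1+R2) = 0.226 and R1‖R2 ≤ 4.61 kΩ will meet the spec.)

R_th ≤ 4.61 kΩ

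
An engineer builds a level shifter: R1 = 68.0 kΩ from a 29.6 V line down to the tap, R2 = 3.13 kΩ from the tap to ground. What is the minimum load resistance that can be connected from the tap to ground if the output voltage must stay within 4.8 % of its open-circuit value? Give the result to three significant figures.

R_L(min) ≈ 59.3 kΩ

Output resistance R_th = R1‖R2 = (68.0 × 3.13)/71.13 = 2.992 kΩ.
The fractional drop is R_th/(R_th + R_L); requiring this ≤ 0.0480 gives R_L ≥ R_th(1/0.0480 − 1) = 2.992 × 19.83 = 59.3 kΩ.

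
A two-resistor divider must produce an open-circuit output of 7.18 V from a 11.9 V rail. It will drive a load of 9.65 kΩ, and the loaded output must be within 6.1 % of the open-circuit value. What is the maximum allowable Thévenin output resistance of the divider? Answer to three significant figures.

Loading drop = R_th/(R_th + R_L) ≤ 0.0610, so R_th ≤ R_L · ε/(1−ε) = 9.65 kΩ × 0.0610/0.9390 = 627 Ω.
(Any R1, R2 with R2/(R1+R2) = 0.603 and R1‖R2 ≤ 627 Ω will meet the spec.)

R_th ≤ 627 Ω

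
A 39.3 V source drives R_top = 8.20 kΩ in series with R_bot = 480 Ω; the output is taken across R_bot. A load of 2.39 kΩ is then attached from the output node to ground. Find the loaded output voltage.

V_out ≈ 1.83 V

The load sits in parallel with R_bot: R_bot‖R_L = (480 × 2390) / (480 + 2390) = 399.7 Ω.
V_out = 39.3 × 399.7 / (8200 + 399.7) = 39.3 × 399.7/8600 = 1.83 V.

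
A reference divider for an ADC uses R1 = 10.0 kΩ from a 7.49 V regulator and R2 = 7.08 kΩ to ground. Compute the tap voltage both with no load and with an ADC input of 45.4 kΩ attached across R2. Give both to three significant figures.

Open-circuit: V = 7.49 × 7.08/(10.0 + 7.08) = 3.10 V.
With the load, R2 becomes R2‖R_L = 6.125 kΩ, so V = 7.49 × 6.125/16.12 = 2.84 V.

Unloaded: 3.10 V; loaded: 2.84 V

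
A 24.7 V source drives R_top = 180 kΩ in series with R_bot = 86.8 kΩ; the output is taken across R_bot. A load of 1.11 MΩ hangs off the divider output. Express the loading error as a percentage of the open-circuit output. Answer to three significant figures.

5.01 %

The divider's output (Thévenin) resistance is R_top‖R_bot = 58.56 kΩ.
Fractional drop under load = R_th/(R_th + R_L) = 58.56 / (58.56 + 1110) = 0.05011.
So the output falls by 5.01 %.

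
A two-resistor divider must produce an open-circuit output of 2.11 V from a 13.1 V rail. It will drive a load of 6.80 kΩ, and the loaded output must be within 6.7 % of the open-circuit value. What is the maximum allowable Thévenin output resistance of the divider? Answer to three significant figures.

R_th ≤ 488 Ω

Loading drop = R_th/(R_th + R_L) ≤ 0.0670, so R_th ≤ R_L · ε/(1−ε) = 6.80 kΩ × 0.0670/0.9330 = 488 Ω.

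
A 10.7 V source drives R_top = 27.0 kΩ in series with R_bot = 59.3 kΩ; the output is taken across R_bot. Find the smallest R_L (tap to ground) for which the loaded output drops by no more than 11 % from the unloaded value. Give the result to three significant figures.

R_L(min) ≈ 150 kΩ

Output resistance R_th = R_top‖R_bot = (27.0 × 59.3)/86.30 = 18.55 kΩ.
The fractional drop is R_th/(R_th + R_L); requiring this ≤ 0.110 gives R_L ≥ R_th(1/0.110 − 1) = 18.55 × 8.091 = 150 kΩ.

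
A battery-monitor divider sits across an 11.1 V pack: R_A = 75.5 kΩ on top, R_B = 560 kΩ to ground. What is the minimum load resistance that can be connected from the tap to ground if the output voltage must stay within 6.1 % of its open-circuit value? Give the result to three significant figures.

Output resistance R_th = R_A‖R_B = (75.5 × 560)/635.5 = 66.53 kΩ.
The fractional drop is R_th/(R_th + R_L); requiring this ≤ 0.0610 gives R_L ≥ R_th(1/0.0610 − 1) = 66.53 × 15.39 = 1.02 MΩ.

R_L(min) ≈ 1.02 MΩ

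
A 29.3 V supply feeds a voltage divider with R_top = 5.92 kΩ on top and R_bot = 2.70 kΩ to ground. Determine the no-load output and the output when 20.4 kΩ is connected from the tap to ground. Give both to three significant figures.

Unloaded: 9.18 V; loaded: 8.41 V

Open-circuit: V = 29.3 × 2.70/(5.92 + 2.70) = 9.18 V.
With the load, R_bot becomes R_bot‖R_L = 2.384 kΩ, so V = 29.3 × 2.384/8.304 = 8.41 V.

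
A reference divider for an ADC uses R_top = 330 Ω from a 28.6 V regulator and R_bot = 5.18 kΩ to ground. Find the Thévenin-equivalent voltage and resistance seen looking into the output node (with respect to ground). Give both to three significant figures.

V_th = 26.9 V, R_th = 310 Ω

V_th is the open-circuit tap voltage: 28.6 × 5180/(330 + 5180) = 26.9 V.
With the supply zeroed, R_top and R_bot appear in parallel from the tap: R_th = R_top‖R_bot = (330 × 5180)/5510 = 310 Ω.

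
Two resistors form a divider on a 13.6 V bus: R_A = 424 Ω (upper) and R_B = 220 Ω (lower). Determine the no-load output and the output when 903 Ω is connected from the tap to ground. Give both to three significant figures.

Open-circuit: V = 13.6 × 220/(424 + 220) = 4.65 V.
With the load, R_B becomes R_B‖R_L = 176.9 Ω, so V = 13.6 × 176.9/600.9 = 4.00 V.

Unloaded: 4.65 V; loaded: 4.00 V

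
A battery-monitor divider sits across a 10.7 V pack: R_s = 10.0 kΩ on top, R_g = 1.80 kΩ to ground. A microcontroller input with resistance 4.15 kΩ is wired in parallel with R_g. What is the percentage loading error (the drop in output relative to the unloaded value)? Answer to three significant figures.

Unloaded V = 10.7 × 1.80/11.80 = 1.632 V.
Loaded: R_g‖R_L = 1.255 kΩ, giving V = 10.7 × 1.255/11.26 = 1.194 V.
Drop = (1.632 − 1.194) / 1.632 = 26.9 %.

26.9 %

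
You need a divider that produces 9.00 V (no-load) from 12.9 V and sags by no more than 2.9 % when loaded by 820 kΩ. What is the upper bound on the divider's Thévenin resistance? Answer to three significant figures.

Loading drop = R_th/(R_th + R_L) ≤ 0.0290, so R_th ≤ R_L · ε/(1−ε) = 820 kΩ × 0.0290/0.9710 = 24.5 kΩ.

R_th ≤ 24.5 kΩ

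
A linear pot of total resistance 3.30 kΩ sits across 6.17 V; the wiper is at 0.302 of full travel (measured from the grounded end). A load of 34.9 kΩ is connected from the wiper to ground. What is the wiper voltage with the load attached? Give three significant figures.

V ≈ 1.83 V

The wiper splits the pot into (1−α)R = 2303 Ω above and αR = 996.6 Ω below.
Lower section ‖ load = 968.9 Ω.
V_wiper = 6.17 × 968.9/(2303 + 968.9) = 1.83 V.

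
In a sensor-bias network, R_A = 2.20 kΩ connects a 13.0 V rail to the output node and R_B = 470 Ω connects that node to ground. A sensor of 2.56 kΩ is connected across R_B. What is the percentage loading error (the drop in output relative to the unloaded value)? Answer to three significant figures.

Unloaded V = 13.0 × 470/2670 = 2.2884 V.
Loaded: R_B‖R_L = 397.1 Ω, giving V = 13.0 × 397.1/2597 = 1.9877 V.
Drop = (2.2884 − 1.9877) / 2.2884 = 13.1 %.

13.1 %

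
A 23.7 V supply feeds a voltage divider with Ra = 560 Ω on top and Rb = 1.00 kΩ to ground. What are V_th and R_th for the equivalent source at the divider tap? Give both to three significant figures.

V_th = 15.2 V, R_th = 359 Ω

V_th is the open-circuit tap voltage: 23.7 × 1000/(560 + 1000) = 15.2 V.
With the supply zeroed, Ra and Rb appear in parallel from the tap: R_th = Ra‖Rb = (560 × 1000)/1560 = 359 Ω.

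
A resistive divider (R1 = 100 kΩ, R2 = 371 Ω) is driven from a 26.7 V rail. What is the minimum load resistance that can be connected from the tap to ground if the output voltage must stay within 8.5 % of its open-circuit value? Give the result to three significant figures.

Output resistance R_th = R1‖R2 = (100000 × 371)/100400 = 369.6 Ω.
The fractional drop is R_th/(R_th + R_L); requiring this ≤ 0.0850 gives R_L ≥ R_th(1/0.0850 − 1) = 369.6 × 10.76 = 3.98 kΩ.

R_L(min) ≈ 3.98 kΩ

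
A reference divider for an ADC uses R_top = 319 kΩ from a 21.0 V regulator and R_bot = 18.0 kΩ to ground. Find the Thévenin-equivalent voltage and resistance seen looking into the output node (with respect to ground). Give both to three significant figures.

V_th is the open-circuit tap voltage: 21.0 × 18.0/(319 + 18.0) = 1.12 V.
With the supply zeroed, R_top and R_bot appear in parallel from the tap: R_th = R_top‖R_bot = (319 × 18.0)/337.0 = 17.0 kΩ.

V_th = 1.12 V, R_th = 17.0 kΩ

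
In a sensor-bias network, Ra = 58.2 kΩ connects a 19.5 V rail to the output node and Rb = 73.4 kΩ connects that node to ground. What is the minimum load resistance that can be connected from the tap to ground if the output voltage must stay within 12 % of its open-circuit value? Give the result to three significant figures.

R_L(min) ≈ 238 kΩ

Output resistance R_th = Ra‖Rb = (58.2 × 73.4)/131.6 = 32.46 kΩ.
The fractional drop is R_th/(R_th + R_L); requiring this ≤ 0.120 gives R_L ≥ R_th(1/0.120 − 1) = 32.46 × 7.333 = 238 kΩ.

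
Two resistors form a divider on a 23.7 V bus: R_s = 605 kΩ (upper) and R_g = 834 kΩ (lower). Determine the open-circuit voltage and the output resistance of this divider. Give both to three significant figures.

V_th is the open-circuit tap voltage: 23.7 × 834/(605 + 834) = 13.7 V.
With the supply zeroed, R_s and R_g appear in parallel from the tap: R_th = R_s‖R_g = (605 × 834)/1439 = 351 kΩ.

V_th = 13.7 V, R_th = 351 kΩ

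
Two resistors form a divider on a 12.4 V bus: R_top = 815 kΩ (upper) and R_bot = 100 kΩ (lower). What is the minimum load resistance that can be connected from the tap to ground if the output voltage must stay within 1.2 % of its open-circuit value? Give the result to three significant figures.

Output resistance R_th = R_top‖R_bot = (815 × 100)/915.0 = 89.07 kΩ.
The fractional drop is R_th/(R_th + R_L); requiring this ≤ 0.0120 gives R_L ≥ R_th(1/0.0120 − 1) = 89.07 × 82.33 = 7.33 MΩ.

R_L(min) ≈ 7.33 MΩ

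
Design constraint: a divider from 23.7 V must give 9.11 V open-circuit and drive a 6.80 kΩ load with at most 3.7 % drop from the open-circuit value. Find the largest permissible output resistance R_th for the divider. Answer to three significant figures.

Loading drop = R_th/(R_th + R_L) ≤ 0.0370, so R_th ≤ R_L · ε/(1−ε) = 6.80 kΩ × 0.0370/0.9630 = 261 Ω.
(Any R1, R2 with R2/(R1+R2) = 0.384 and R1‖R2 ≤ 261 Ω will meet the spec.)

R_th ≤ 261 Ω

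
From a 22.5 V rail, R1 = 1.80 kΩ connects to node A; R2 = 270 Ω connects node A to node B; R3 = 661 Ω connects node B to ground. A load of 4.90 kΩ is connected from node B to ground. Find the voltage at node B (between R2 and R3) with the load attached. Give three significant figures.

V ≈ 4.94 V

At node B, R3 is in parallel with the load: R3‖R_L = 582.4 Ω.
Below node A the resistance is R2 + (R3‖R_L) = 852.4 Ω, so V_A = 22.5 × 852.4/2652 = 7.231 V.
Then V_B = V_A × (R3‖R_L)/(R2 + R3‖R_L) = 7.231 × 582.4/852.4 = 4.94 V.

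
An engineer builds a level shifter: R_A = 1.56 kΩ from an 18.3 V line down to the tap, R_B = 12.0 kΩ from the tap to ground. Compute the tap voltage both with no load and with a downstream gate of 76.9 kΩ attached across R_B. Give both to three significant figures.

Unloaded: 16.2 V; loaded: 15.9 V

Open-circuit: V = 18.3 × 12.0/(1.56 + 12.0) = 16.2 V.
With the load, R_B becomes R_B‖R_L = 10.38 kΩ, so V = 18.3 × 10.38/11.94 = 15.9 V.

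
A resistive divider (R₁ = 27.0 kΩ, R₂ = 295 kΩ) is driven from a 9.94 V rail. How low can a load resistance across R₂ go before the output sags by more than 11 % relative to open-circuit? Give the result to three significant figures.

Output resistance R_th = R₁‖R₂ = (27.0 × 295)/322.0 = 24.74 kΩ.
The fractional drop is R_th/(R_th + R_L); requiring this ≤ 0.110 gives R_L ≥ R_th(1/0.110 − 1) = 24.74 × 8.091 = 200 kΩ.

R_L(min) ≈ 200 kΩ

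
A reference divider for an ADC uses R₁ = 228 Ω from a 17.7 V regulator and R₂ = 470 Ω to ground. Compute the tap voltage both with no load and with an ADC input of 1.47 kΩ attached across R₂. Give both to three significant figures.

Open-circuit: V = 17.7 × 470/(228 + 470) = 11.9 V.
With the load, R₂ becomes R₂‖R_L = 356.1 Ω, so V = 17.7 × 356.1/584.1 = 10.8 V.

Unloaded: 11.9 V; loaded: 10.8 V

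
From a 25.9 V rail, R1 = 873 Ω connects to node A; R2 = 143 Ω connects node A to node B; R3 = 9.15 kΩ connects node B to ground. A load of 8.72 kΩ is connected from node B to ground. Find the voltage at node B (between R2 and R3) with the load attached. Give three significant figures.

V ≈ 21.1 V

At node B, R3 is in parallel with the load: R3‖R_L = 4465 Ω.
Below node A the resistance is R2 + (R3‖R_L) = 4608 Ω, so V_A = 25.9 × 4608/5481 = 21.77 V.
Then V_B = V_A × (R3‖R_L)/(R2 + R3‖R_L) = 21.77 × 4465/4608 = 21.1 V.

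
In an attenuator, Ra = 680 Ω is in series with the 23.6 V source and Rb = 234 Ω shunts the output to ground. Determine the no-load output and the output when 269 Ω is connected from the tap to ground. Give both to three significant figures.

Open-circuit: V = 23.6 × 234/(680 + 234) = 6.04 V.
With the load, Rb becomes Rb‖R_L = 125.1 Ω, so V = 23.6 × 125.1/805.1 = 3.67 V.

Unloaded: 6.04 V; loaded: 3.67 V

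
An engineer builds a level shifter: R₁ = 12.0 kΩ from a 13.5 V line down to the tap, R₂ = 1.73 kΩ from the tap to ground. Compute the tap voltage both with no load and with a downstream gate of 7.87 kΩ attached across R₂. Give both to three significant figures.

Unloaded: 1.70 V; loaded: 1.43 V

Open-circuit: V = 13.5 × 1.73/(12.0 + 1.73) = 1.70 V.
With the load, R₂ becomes R₂‖R_L = 1.418 kΩ, so V = 13.5 × 1.418/13.42 = 1.43 V.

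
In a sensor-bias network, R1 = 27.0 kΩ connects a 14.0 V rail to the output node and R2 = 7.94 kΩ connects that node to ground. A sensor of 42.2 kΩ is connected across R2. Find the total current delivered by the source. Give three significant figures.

I ≈ 0.416 mA

R2‖R_L = 6.683 kΩ, so the source sees R1 + R2‖R_L = 33.68 kΩ.
I = 14.0 V / 33.68 kΩ = 0.416 mA.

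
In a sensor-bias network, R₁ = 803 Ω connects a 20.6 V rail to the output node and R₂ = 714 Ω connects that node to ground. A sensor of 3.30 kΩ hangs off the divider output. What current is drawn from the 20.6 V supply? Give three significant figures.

R₂‖R_L = 587.0 Ω, so the source sees R₁ + R₂‖R_L = 1390 Ω.
I = 20.6 V / 1390 Ω = 14.8 mA.

I ≈ 14.8 mA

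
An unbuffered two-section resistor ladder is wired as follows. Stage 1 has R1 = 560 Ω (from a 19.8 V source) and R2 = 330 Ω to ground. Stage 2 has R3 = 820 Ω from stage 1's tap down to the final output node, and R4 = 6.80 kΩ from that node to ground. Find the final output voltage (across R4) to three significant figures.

Stage 2 presents R3+R4 = 7620 Ω as a load on stage 1's tap.
Stage 1's lower leg becomes R2‖(R3+R4) = 316.3 Ω, so V_mid = 19.8 × 316.3/876.3 = 7.147 V.
Stage 2 is itself unloaded: V_out = V_mid × R4/(R3+R4) = 7.147 × 6800/7620 = 6.38 V.

V_out ≈ 6.38 V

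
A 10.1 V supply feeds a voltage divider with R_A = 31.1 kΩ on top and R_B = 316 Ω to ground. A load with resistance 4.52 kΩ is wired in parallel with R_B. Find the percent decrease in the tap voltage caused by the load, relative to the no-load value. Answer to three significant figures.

6.47 %

The divider's output (Thévenin) resistance is R_A‖R_B = 312.8 Ω.
Fractional drop under load = R_th/(R_th + R_L) = 312.8 / (312.8 + 4520) = 0.06473.
So the output falls by 6.47 %.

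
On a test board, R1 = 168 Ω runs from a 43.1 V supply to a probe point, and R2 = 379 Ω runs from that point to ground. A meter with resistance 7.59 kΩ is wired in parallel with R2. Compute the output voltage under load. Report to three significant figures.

The load sits in parallel with R2: R2‖R_L = (379 × 7590) / (379 + 7590) = 361.0 Ω.
V_out = 43.1 × 361.0 / (168 + 361.0) = 43.1 × 361.0/529.0 = 29.4 V.

V_out ≈ 29.4 V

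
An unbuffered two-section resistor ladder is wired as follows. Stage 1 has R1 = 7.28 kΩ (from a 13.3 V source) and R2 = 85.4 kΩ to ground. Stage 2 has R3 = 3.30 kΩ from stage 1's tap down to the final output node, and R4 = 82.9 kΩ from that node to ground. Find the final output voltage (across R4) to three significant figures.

V_out ≈ 10.9 V

Stage 2 presents R3+R4 = 86.20 kΩ as a load on stage 1's tap.
Stage 1's lower leg becomes R2‖(R3+R4) = 42.90 kΩ, so V_mid = 13.3 × 42.90/50.18 = 11.37 V.
Stage 2 is itself unloaded: V_out = V_mid × R4/(R3+R4) = 11.37 × 82.9/86.20 = 10.9 V.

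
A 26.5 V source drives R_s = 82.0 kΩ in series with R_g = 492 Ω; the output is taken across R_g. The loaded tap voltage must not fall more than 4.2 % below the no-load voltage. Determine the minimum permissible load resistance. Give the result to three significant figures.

R_L(min) ≈ 11.2 kΩ

Output resistance R_th = R_s‖R_g = (82000 × 492)/82490 = 489.1 Ω.
The fractional drop is R_th/(R_th + R_L); requiring this ≤ 0.0420 gives R_L ≥ R_th(1/0.0420 − 1) = 489.1 × 22.81 = 11.2 kΩ.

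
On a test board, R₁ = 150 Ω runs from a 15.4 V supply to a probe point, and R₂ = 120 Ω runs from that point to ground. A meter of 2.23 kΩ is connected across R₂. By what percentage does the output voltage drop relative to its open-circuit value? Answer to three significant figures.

2.90 %

The divider's output (Thévenin) resistance is R₁‖R₂ = 66.67 Ω.
Fractional drop under load = R_th/(R_th + R_L) = 66.67 / (66.67 + 2230) = 0.02903.
So the output falls by 2.90 %.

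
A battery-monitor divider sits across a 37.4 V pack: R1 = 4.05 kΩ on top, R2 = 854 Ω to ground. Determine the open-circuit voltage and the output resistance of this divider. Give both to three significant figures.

V_th = 6.51 V, R_th = 705 Ω

V_th is the open-circuit tap voltage: 37.4 × 854/(4050 + 854) = 6.51 V.
With the supply zeroed, R1 and R2 appear in parallel from the tap: R_th = R1‖R2 = (4050 × 854)/4904 = 705 Ω.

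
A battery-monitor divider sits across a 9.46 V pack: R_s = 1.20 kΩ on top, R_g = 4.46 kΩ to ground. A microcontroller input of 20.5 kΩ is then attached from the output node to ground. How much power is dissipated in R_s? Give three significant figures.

Total resistance from the source is R_s + (R_g‖R_L) = 4.863 kΩ, so I = 9.46/4.863 kΩ = 1.945 mA.
P = I²·R_s = (1.945 mA)² × 1.20 kΩ = 4.54 mW.

P ≈ 4.54 mW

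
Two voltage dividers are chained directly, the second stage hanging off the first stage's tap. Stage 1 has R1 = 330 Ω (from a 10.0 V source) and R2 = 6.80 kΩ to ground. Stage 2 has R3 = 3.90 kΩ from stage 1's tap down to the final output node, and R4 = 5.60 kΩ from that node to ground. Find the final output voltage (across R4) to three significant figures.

Stage 2 presents R3+R4 = 9500 Ω as a load on stage 1's tap.
Stage 1's lower leg becomes R2‖(R3+R4) = 3963 Ω, so V_mid = 10.0 × 3963/4293 = 9.231 V.
Stage 2 is itself unloaded: V_out = V_mid × R4/(R3+R4) = 9.231 × 5600/9500 = 5.44 V.

V_out ≈ 5.44 V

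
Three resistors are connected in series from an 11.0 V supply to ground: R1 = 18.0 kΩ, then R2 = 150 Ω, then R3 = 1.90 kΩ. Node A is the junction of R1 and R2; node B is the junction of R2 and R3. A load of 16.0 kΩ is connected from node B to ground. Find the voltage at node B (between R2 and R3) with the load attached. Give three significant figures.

V ≈ 0.941 V

At node B, R3 is in parallel with the load: R3‖R_L = 1698 Ω.
Below node A the resistance is R2 + (R3‖R_L) = 1848 Ω, so V_A = 11.0 × 1848/19850 = 1.024 V.
Then V_B = V_A × (R3‖R_L)/(R2 + R3‖R_L) = 1.024 × 1698/1848 = 0.941 V.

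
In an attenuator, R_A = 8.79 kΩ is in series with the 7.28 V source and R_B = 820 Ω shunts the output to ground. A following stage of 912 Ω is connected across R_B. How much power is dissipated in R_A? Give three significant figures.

P ≈ 5.48 mW

Total resistance from the source is R_A + (R_B‖R_L) = 9222 Ω, so I = 7.28/9222 Ω = 0.7894 mA.
P = I²·R_A = (0.7894 mA)² × 8.79 kΩ = 5.48 mW.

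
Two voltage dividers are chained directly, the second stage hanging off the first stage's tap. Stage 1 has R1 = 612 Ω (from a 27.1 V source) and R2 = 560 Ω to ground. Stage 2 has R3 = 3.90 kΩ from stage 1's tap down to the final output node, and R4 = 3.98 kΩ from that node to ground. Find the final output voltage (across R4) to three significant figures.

V_out ≈ 6.31 V

Stage 2 presents R3+R4 = 7880 Ω as a load on stage 1's tap.
Stage 1's lower leg becomes R2‖(R3+R4) = 522.8 Ω, so V_mid = 27.1 × 522.8/1135 = 12.49 V.
Stage 2 is itself unloaded: V_out = V_mid × R4/(R3+R4) = 12.49 × 3980/7880 = 6.31 V.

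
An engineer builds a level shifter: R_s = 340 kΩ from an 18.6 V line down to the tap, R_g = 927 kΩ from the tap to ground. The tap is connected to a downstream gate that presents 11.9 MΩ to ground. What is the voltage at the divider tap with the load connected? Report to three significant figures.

V_out ≈ 13.3 V

The load sits in parallel with R_g: R_g‖R_L = (927 × 11900) / (927 + 11900) = 860.0 kΩ.
V_out = 18.6 × 860.0 / (340 + 860.0) = 18.6 × 860.0/1200 = 13.3 V.
(Unloaded it would have been 13.6 V.)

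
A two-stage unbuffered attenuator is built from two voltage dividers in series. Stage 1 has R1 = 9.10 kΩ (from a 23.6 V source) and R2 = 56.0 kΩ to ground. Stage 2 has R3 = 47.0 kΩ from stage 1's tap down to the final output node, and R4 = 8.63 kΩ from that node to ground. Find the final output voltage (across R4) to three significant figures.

Stage 2 presents R3+R4 = 55.63 kΩ as a load on stage 1's tap.
Stage 1's lower leg becomes R2‖(R3+R4) = 27.91 kΩ, so V_mid = 23.6 × 27.91/37.01 = 17.80 V.
Stage 2 is itself unloaded: V_out = V_mid × R4/(R3+R4) = 17.80 × 8.63/55.63 = 2.76 V.

V_out ≈ 2.76 V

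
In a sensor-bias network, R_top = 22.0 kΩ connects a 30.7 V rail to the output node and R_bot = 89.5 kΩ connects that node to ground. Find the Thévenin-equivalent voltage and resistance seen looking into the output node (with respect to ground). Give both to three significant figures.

V_th is the open-circuit tap voltage: 30.7 × 89.5/(22.0 + 89.5) = 24.6 V.
With the supply zeroed, R_top and R_bot appear in parallel from the tap: R_th = R_top‖R_bot = (22.0 × 89.5)/111.5 = 17.7 kΩ.

V_th = 24.6 V, R_th = 17.7 kΩ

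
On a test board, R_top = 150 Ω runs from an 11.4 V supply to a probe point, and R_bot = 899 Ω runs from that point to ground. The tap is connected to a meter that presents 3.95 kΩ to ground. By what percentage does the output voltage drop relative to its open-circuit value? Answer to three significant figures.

The divider's output (Thévenin) resistance is R_top‖R_bot = 128.6 Ω.
Fractional drop under load = R_th/(R_th + R_L) = 128.6 / (128.6 + 3950) = 0.03152.
So the output falls by 3.15 %.

3.15 %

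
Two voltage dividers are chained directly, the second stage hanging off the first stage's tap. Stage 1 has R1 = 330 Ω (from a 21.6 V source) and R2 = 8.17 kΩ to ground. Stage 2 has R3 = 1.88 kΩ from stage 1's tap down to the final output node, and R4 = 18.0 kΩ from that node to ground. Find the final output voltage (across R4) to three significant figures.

Stage 2 presents R3+R4 = 19880 Ω as a load on stage 1's tap.
Stage 1's lower leg becomes R2‖(R3+R4) = 5790 Ω, so V_mid = 21.6 × 5790/6120 = 20.44 V.
Stage 2 is itself unloaded: V_out = V_mid × R4/(R3+R4) = 20.44 × 18000/19880 = 18.5 V.

V_out ≈ 18.5 V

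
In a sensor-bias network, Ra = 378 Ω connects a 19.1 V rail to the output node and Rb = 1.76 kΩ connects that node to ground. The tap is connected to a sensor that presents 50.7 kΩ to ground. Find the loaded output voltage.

V_out ≈ 15.6 V

The load sits in parallel with Rb: Rb‖R_L = (1760 × 50700) / (1760 + 50700) = 1701 Ω.
V_out = 19.1 × 1701 / (378 + 1701) = 19.1 × 1701/2079 = 15.6 V.
(Unloaded it would have been 15.7 V.)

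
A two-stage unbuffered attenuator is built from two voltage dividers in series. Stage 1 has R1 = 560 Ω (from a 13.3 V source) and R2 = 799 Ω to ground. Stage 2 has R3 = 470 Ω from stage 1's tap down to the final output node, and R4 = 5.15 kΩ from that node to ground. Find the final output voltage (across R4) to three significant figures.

Stage 2 presents R3+R4 = 5620 Ω as a load on stage 1's tap.
Stage 1's lower leg becomes R2‖(R3+R4) = 699.5 Ω, so V_mid = 13.3 × 699.5/1260 = 7.387 V.
Stage 2 is itself unloaded: V_out = V_mid × R4/(R3+R4) = 7.387 × 5150/5620 = 6.77 V.

V_out ≈ 6.77 V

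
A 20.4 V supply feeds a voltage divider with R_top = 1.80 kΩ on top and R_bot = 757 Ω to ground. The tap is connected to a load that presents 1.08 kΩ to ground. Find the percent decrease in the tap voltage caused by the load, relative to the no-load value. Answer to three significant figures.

33.0 %

The divider's output (Thévenin) resistance is R_top‖R_bot = 532.9 Ω.
Fractional drop under load = R_th/(R_th + R_L) = 532.9 / (532.9 + 1080) = 0.3304.
So the output falls by 33.0 %.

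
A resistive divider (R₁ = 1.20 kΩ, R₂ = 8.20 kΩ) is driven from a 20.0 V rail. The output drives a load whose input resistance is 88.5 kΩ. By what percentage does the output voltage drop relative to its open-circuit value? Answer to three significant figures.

The divider's output (Thévenin) resistance is R₁‖R₂ = 1.047 kΩ.
Fractional drop under load = R_th/(R_th + R_L) = 1.047 / (1.047 + 88.5) = 0.01169.
So the output falls by 1.17 %.

1.17 %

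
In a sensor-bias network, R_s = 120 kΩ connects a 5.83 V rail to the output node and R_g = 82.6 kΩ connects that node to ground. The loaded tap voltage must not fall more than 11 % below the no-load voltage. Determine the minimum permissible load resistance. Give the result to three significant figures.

R_L(min) ≈ 396 kΩ

Output resistance R_th = R_s‖R_g = (120 × 82.6)/202.6 = 48.92 kΩ.
The fractional drop is R_th/(R_th + R_L); requiring this ≤ 0.110 gives R_L ≥ R_th(1/0.110 − 1) = 48.92 × 8.091 = 396 kΩ.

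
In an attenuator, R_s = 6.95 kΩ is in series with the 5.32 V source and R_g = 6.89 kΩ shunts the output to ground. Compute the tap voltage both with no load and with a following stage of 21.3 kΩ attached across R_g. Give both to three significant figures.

Unloaded: 2.65 V; loaded: 2.28 V

Open-circuit: V = 5.32 × 6.89/(6.95 + 6.89) = 2.65 V.
With the load, R_g becomes R_g‖R_L = 5.206 kΩ, so V = 5.32 × 5.206/12.16 = 2.28 V.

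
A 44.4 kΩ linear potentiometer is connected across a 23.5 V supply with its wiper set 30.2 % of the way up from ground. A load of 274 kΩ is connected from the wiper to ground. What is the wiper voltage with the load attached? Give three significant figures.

V ≈ 6.86 V

The wiper splits the pot into (1−α)R = 30.99 kΩ above and αR = 13.41 kΩ below.
Lower section ‖ load = 12.78 kΩ.
V_wiper = 23.5 × 12.78/(30.99 + 12.78) = 6.86 V.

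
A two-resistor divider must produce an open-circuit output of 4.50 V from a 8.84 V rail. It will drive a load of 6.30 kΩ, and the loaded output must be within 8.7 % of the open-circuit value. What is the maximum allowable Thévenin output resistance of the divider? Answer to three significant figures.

R_th ≤ 600 Ω

Loading drop = R_th/(R_th + R_L) ≤ 0.0870, so R_th ≤ R_L · ε/(1−ε) = 6.30 kΩ × 0.0870/0.9130 = 600 Ω.
(Any R1, R2 with R2/(R1+R2) = 0.509 and R1‖R2 ≤ 600 Ω will meet the spec.)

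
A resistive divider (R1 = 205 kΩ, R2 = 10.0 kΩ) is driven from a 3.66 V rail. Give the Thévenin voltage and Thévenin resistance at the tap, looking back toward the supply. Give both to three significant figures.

V_th is the open-circuit tap voltage: 3.66 × 10.0/(205 + 10.0) = 0.170 V.
With the supply zeroed, R1 and R2 appear in parallel from the tap: R_th = R1‖R2 = (205 × 10.0)/215.0 = 9.53 kΩ.

V_th = 0.170 V, R_th = 9.53 kΩ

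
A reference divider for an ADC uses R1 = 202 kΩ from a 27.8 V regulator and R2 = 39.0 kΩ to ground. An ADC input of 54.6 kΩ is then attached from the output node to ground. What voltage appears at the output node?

V_out ≈ 2.81 V

The load sits in parallel with R2: R2‖R_L = (39.0 × 54.6) / (39.0 + 54.6) = 22.75 kΩ.
V_out = 27.8 × 22.75 / (202 + 22.75) = 27.8 × 22.75/224.8 = 2.81 V.
(Unloaded it would have been 4.50 V.)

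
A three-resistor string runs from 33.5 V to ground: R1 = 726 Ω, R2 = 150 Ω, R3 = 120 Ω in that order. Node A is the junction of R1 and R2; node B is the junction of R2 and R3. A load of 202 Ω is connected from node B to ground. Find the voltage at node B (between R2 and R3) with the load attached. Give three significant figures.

At node B, R3 is in parallel with the load: R3‖R_L = 75.28 Ω.
Below node A the resistance is R2 + (R3‖R_L) = 225.3 Ω, so V_A = 33.5 × 225.3/951.3 = 7.933 V.
Then V_B = V_A × (R3‖R_L)/(R2 + R3‖R_L) = 7.933 × 75.28/225.3 = 2.65 V.

V ≈ 2.65 V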